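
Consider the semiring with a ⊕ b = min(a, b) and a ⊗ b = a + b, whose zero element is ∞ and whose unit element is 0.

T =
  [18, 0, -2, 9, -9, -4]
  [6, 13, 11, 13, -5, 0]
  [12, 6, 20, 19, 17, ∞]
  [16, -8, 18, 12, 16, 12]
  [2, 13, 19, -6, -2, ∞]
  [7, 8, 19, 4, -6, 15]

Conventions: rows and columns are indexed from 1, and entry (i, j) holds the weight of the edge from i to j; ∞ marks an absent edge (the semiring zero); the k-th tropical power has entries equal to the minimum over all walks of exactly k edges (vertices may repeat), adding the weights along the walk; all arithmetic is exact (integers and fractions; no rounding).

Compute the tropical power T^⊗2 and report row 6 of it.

T^⊗2:
  [-7, 1, 10, -15, -11, 0]
  [-3, 5, 4, -11, -7, 2]
  [12, 11, 10, 11, 1, 6]
  [-2, 4, 3, 5, -13, -8]
  [0, -14, 0, -8, -7, -2]
  [-4, -4, 5, -12, -8, 3]
Answer: row 6 of T^⊗2 = [-4, -4, 5, -12, -8, 3]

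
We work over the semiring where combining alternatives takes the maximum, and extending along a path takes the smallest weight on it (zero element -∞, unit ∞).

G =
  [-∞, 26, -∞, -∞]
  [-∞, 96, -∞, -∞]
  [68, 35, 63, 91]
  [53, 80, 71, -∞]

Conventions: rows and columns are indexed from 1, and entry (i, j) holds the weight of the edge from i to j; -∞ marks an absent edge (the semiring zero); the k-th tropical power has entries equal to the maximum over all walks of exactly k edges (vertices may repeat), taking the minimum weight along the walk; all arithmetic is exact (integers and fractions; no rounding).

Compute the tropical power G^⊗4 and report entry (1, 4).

G^⊗2:
  [-∞, 26, -∞, -∞]
  [-∞, 96, -∞, -∞]
  [63, 80, 71, 63]
  [68, 80, 63, 71]
G^⊗3:
  [-∞, 26, -∞, -∞]
  [-∞, 96, -∞, -∞]
  [68, 80, 63, 71]
  [63, 80, 71, 63]
G^⊗4:
  [-∞, 26, -∞, -∞]
  [-∞, 96, -∞, -∞]
  [63, 80, 71, 63]
  [68, 80, 63, 71]
Key observation: no walk of exactly 4 edges connects these vertices, so the entry is the semiring zero.
Answer: (G^⊗4)[1][4] = -∞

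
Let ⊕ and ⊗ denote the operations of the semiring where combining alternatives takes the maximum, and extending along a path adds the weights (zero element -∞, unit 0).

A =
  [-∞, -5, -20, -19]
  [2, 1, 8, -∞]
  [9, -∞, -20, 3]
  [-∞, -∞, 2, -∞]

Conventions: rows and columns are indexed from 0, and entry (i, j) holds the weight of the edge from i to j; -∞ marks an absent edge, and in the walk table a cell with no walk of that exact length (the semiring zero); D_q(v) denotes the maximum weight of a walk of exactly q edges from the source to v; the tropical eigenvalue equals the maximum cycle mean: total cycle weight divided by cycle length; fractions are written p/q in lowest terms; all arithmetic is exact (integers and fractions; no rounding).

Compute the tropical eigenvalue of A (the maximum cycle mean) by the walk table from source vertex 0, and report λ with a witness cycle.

q=0: [0, -∞, -∞, -∞]
q=1: [-∞, -5, -20, -19]
q=2: [-3, -4, 3, -17]
q=3: [12, -3, 4, 6]
q=4: [13, 7, 8, 7]
Optimal cycle mean attained by: cycle 0->1->2->0, total (-5) + 8 + 9, length 3.
Answer: λ = 4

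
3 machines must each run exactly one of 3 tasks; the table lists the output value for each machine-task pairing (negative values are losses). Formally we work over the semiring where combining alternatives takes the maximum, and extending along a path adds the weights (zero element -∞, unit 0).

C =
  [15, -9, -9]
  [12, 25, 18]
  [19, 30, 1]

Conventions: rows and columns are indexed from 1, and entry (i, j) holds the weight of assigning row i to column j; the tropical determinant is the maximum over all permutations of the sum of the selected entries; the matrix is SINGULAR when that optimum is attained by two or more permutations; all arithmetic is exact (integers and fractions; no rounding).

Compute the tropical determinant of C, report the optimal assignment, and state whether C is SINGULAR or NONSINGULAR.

σ = (1, 2, 3): 15 + 25 + 1 = 41
σ = (1, 3, 2): 15 + 18 + 30 = 63
σ = (2, 1, 3): (-9) + 12 + 1 = 4
σ = (2, 3, 1): (-9) + 18 + 19 = 28
σ = (3, 1, 2): (-9) + 12 + 30 = 33
σ = (3, 2, 1): (-9) + 25 + 19 = 35
Optimal value attained by: σ = (1, 3, 2).
Answer: det⊕(C) = 63; verdict: NONSINGULAR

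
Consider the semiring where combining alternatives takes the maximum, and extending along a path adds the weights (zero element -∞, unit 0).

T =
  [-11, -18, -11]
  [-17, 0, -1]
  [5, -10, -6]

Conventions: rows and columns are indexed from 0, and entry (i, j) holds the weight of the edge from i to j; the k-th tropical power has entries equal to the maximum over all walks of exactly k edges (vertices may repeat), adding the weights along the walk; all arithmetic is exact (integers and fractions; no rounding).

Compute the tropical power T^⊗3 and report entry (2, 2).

T^⊗2:
  [-6, -18, -17]
  [4, 0, -1]
  [-1, -10, -6]
T^⊗3:
  [-12, -18, -17]
  [4, 0, -1]
  [-1, -10, -11]
Key observation: the optimum is the walk 2->1->1->2, with weight (-10) + 0 + (-1) = -11.
Optimal value attained by: walk 2->1->1->2.
Answer: (T^⊗3)[2][2] = -11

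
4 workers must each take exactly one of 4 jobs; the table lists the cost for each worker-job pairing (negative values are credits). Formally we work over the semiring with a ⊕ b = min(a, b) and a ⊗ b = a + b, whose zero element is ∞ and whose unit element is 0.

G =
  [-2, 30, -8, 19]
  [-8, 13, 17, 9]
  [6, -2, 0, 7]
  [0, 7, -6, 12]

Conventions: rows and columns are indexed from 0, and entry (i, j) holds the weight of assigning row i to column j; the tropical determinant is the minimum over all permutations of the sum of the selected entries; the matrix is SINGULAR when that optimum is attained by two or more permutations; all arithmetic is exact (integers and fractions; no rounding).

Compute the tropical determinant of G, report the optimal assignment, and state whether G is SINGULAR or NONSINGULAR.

σ = (0, 1, 2, 3): (-2) + 13 + 0 + 12 = 23
σ = (0, 1, 3, 2): (-2) + 13 + 7 + (-6) = 12
σ = (0, 2, 1, 3): (-2) + 17 + (-2) + 12 = 25
σ = (0, 2, 3, 1): (-2) + 17 + 7 + 7 = 29
σ = (0, 3, 1, 2): (-2) + 9 + (-2) + (-6) = -1
σ = (0, 3, 2, 1): (-2) + 9 + 0 + 7 = 14
σ = (1, 0, 2, 3): 30 + (-8) + 0 + 12 = 34
σ = (1, 0, 3, 2): 30 + (-8) + 7 + (-6) = 23
σ = (1, 2, 0, 3): 30 + 17 + 6 + 12 = 65
σ = (1, 2, 3, 0): 30 + 17 + 7 + 0 = 54
σ = (1, 3, 0, 2): 30 + 9 + 6 + (-6) = 39
σ = (1, 3, 2, 0): 30 + 9 + 0 + 0 = 39
σ = (2, 0, 1, 3): (-8) + (-8) + (-2) + 12 = -6
σ = (2, 0, 3, 1): (-8) + (-8) + 7 + 7 = -2
σ = (2, 1, 0, 3): (-8) + 13 + 6 + 12 = 23
σ = (2, 1, 3, 0): (-8) + 13 + 7 + 0 = 12
σ = (2, 3, 0, 1): (-8) + 9 + 6 + 7 = 14
σ = (2, 3, 1, 0): (-8) + 9 + (-2) + 0 = -1
σ = (3, 0, 1, 2): 19 + (-8) + (-2) + (-6) = 3
σ = (3, 0, 2, 1): 19 + (-8) + 0 + 7 = 18
σ = (3, 1, 0, 2): 19 + 13 + 6 + (-6) = 32
σ = (3, 1, 2, 0): 19 + 13 + 0 + 0 = 32
σ = (3, 2, 0, 1): 19 + 17 + 6 + 7 = 49
σ = (3, 2, 1, 0): 19 + 17 + (-2) + 0 = 34
Optimal value attained by: σ = (2, 0, 1, 3).
Answer: det⊕(G) = -6; verdict: NONSINGULAR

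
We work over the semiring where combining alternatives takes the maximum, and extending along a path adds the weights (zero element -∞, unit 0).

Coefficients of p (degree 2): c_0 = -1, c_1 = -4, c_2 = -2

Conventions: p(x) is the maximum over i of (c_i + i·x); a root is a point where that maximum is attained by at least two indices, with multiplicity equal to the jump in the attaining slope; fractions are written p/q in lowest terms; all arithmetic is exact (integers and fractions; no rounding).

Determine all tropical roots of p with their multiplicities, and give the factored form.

hull edge (i=0, c=-1) to (i=2, c=-2): slope -1/2, span 2
Factored form: p(x) = -2 ⊗ (x ⊕ 1/2) ⊗ (x ⊕ 1/2)
Answer: roots = 1/2 (mult 2)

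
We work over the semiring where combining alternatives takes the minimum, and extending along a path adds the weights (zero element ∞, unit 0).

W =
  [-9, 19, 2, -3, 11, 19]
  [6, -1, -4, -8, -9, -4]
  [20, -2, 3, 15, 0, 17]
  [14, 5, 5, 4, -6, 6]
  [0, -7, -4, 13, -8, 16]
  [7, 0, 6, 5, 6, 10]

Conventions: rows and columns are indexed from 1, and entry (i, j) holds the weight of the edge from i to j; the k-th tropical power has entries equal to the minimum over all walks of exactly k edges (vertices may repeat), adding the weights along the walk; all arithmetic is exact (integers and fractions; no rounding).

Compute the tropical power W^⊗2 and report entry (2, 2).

W^⊗2:
  [-18, 0, -7, -12, -9, 3]
  [-9, -16, -13, -9, -17, -5]
  [0, -7, -6, -10, -11, -6]
  [-6, -13, -10, -3, -14, 1]
  [-9, -15, -12, -15, -16, -11]
  [-2, -1, -4, -8, -9, -4]
Key observation: the optimum is the walk 2->5->2, with weight (-9) + (-7) = -16.
Optimal value attained by: walk 2->5->2.
Answer: (W^⊗2)[2][2] = -16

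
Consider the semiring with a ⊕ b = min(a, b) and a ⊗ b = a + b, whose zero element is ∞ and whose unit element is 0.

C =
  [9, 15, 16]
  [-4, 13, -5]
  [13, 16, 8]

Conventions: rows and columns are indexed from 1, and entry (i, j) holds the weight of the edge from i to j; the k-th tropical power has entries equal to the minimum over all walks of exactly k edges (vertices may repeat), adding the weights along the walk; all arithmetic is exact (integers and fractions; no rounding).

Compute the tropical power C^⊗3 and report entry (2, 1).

C^⊗2:
  [11, 24, 10]
  [5, 11, 3]
  [12, 24, 11]
C^⊗3:
  [20, 26, 18]
  [7, 19, 6]
  [20, 27, 19]
Key observation: the optimum is the walk 2->1->2->1, with weight (-4) + 15 + (-4) = 7.
Optimal value attained by: walk 2->1->2->1.
Answer: (C^⊗3)[2][1] = 7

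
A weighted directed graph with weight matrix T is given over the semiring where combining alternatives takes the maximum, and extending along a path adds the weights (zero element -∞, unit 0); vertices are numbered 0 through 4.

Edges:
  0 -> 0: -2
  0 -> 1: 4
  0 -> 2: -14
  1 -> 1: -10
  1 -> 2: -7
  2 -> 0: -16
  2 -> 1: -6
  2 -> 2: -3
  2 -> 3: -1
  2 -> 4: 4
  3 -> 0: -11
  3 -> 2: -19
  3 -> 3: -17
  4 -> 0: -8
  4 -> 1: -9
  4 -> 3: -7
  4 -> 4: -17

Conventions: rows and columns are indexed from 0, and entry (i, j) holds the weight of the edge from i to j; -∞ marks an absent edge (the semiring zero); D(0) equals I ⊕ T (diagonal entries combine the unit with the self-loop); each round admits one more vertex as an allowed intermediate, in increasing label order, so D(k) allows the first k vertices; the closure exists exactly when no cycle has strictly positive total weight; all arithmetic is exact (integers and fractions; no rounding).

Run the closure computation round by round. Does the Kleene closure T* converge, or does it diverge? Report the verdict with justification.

D(0):
  [0, 4, -14, -∞, -∞]
  [-∞, 0, -7, -∞, -∞]
  [-16, -6, 0, -1, 4]
  [-11, -∞, -19, 0, -∞]
  [-8, -9, -∞, -7, 0]
D(1):
  [0, 4, -14, -∞, -∞]
  [-∞, 0, -7, -∞, -∞]
  [-16, -6, 0, -1, 4]
  [-11, -7, -19, 0, -∞]
  [-8, -4, -22, -7, 0]
D(2):
  [0, 4, -3, -∞, -∞]
  [-∞, 0, -7, -∞, -∞]
  [-16, -6, 0, -1, 4]
  [-11, -7, -14, 0, -∞]
  [-8, -4, -11, -7, 0]
D(3):
  [0, 4, -3, -4, 1]
  [-23, 0, -7, -8, -3]
  [-16, -6, 0, -1, 4]
  [-11, -7, -14, 0, -10]
  [-8, -4, -11, -7, 0]
D(4):
  [0, 4, -3, -4, 1]
  [-19, 0, -7, -8, -3]
  [-12, -6, 0, -1, 4]
  [-11, -7, -14, 0, -10]
  [-8, -4, -11, -7, 0]
D(5):
  [0, 4, -3, -4, 1]
  [-11, 0, -7, -8, -3]
  [-4, 0, 0, -1, 4]
  [-11, -7, -14, 0, -10]
  [-8, -4, -11, -7, 0]
Key observation: every diagonal entry stays at the unit through all rounds, so no improving cycle exists.
Answer: CONVERGES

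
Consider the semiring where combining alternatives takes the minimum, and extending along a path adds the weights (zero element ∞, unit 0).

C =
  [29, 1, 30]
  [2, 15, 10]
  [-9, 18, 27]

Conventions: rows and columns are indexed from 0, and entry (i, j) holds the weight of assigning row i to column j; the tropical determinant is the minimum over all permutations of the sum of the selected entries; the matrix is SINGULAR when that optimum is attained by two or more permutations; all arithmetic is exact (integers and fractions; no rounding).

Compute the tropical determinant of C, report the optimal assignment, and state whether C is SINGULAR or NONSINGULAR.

σ = (0, 1, 2): 29 + 15 + 27 = 71
σ = (0, 2, 1): 29 + 10 + 18 = 57
σ = (1, 0, 2): 1 + 2 + 27 = 30
σ = (1, 2, 0): 1 + 10 + (-9) = 2
σ = (2, 0, 1): 30 + 2 + 18 = 50
σ = (2, 1, 0): 30 + 15 + (-9) = 36
Optimal value attained by: σ = (1, 2, 0).
Answer: det⊕(C) = 2; verdict: NONSINGULAR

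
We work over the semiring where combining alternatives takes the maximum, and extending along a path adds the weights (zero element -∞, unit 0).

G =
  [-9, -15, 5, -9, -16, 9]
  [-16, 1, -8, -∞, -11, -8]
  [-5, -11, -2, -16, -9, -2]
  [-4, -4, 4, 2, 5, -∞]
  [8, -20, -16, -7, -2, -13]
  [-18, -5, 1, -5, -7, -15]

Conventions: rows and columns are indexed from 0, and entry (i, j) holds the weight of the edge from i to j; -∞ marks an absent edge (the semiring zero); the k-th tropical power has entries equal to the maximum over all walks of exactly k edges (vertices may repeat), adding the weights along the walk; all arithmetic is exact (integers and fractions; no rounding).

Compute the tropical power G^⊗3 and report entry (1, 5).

G^⊗2:
  [0, 4, 10, 4, 2, 3]
  [-3, 2, -7, -13, -10, -7]
  [-1, -7, 0, -7, -9, 4]
  [13, -2, 6, 4, 7, 5]
  [6, -7, 13, -1, -2, 17]
  [1, -4, -1, -3, 0, -1]
G^⊗3:
  [10, 5, 8, 6, 9, 9]
  [-2, 3, 2, -11, -8, 6]
  [-1, -1, 5, -1, -2, 8]
  [15, 0, 18, 6, 9, 22]
  [8, 12, 18, 12, 10, 15]
  [8, -3, 6, -1, 2, 10]
Key observation: the optimum is the walk 1->4->0->5, with weight (-11) + 8 + 9 = 6.
Optimal value attained by: walk 1->4->0->5.
Answer: (G^⊗3)[1][5] = 6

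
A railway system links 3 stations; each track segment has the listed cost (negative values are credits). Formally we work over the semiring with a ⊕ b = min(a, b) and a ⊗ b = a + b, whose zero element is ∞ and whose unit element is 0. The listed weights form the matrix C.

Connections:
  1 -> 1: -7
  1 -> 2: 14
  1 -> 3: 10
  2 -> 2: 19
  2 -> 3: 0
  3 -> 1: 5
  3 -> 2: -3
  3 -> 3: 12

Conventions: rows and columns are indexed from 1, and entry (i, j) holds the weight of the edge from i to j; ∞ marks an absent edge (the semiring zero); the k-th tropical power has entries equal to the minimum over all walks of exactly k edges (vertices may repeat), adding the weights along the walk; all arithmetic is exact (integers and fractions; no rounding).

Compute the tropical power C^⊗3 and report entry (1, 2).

C^⊗2:
  [-14, 7, 3]
  [5, -3, 12]
  [-2, 9, -3]
C^⊗3:
  [-21, 0, -4]
  [-2, 9, -3]
  [-9, -6, 8]
Key observation: the optimum is the walk 1->1->1->2, with weight (-7) + (-7) + 14 = 0.
Optimal value attained by: walk 1->1->1->2.
Answer: (C^⊗3)[1][2] = 0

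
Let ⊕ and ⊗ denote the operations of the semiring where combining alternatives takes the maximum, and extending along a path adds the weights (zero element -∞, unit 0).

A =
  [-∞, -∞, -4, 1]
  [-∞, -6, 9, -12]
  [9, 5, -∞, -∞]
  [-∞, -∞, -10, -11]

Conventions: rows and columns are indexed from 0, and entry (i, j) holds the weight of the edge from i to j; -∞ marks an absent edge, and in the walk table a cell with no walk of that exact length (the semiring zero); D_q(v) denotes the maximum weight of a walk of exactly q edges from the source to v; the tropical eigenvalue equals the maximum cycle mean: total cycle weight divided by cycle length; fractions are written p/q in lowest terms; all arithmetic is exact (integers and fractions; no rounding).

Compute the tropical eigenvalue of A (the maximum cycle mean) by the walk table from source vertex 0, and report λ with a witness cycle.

q=0: [0, -∞, -∞, -∞]
q=1: [-∞, -∞, -4, 1]
q=2: [5, 1, -9, -10]
q=3: [0, -4, 10, 6]
q=4: [19, 15, 5, 1]
Optimal cycle mean attained by: cycle 1->2->1, total 9 + 5, length 2.
Answer: λ = 7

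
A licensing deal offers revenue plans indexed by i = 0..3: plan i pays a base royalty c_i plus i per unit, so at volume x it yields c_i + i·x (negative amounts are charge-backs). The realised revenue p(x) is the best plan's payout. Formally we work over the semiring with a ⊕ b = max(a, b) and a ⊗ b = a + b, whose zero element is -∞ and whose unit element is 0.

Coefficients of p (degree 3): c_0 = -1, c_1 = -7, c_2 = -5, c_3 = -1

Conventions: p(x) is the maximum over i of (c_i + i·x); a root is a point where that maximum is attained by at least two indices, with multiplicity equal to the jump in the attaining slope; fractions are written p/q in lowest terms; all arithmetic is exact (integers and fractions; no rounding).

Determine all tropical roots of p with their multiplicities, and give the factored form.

hull edge (i=0, c=-1) to (i=3, c=-1): slope 0, span 3
Factored form: p(x) = -1 ⊗ (x ⊕ 0) ⊗ (x ⊕ 0) ⊗ (x ⊕ 0)
Answer: roots = 0 (mult 3)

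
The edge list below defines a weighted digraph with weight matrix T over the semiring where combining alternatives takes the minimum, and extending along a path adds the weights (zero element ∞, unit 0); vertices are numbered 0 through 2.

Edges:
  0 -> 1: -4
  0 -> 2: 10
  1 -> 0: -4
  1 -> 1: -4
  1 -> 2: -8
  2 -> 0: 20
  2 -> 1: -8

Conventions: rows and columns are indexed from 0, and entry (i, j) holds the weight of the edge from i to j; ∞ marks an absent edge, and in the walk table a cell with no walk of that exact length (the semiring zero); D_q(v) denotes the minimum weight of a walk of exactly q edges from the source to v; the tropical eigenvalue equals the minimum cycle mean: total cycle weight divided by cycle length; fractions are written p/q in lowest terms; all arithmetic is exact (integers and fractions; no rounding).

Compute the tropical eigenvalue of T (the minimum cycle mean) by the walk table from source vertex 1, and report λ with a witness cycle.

q=0: [∞, 0, ∞]
q=1: [-4, -4, -8]
q=2: [-8, -16, -12]
q=3: [-20, -20, -24]
Optimal cycle mean attained by: cycle 1->2->1, total (-8) + (-8), length 2.
Answer: λ = -8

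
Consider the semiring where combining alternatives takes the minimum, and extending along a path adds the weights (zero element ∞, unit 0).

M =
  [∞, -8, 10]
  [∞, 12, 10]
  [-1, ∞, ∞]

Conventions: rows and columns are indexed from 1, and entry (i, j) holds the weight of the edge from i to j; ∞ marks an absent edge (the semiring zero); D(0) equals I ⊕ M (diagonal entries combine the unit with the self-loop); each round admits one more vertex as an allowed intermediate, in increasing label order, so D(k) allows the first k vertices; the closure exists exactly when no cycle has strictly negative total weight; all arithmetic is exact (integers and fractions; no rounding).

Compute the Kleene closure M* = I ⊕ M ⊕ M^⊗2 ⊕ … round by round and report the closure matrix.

D(0):
  [0, -8, 10]
  [∞, 0, 10]
  [-1, ∞, 0]
D(1):
  [0, -8, 10]
  [∞, 0, 10]
  [-1, -9, 0]
D(2):
  [0, -8, 2]
  [∞, 0, 10]
  [-1, -9, 0]
D(3):
  [0, -8, 2]
  [9, 0, 10]
  [-1, -9, 0]
Answer: M* = [[0, -8, 2], [9, 0, 10], [-1, -9, 0]]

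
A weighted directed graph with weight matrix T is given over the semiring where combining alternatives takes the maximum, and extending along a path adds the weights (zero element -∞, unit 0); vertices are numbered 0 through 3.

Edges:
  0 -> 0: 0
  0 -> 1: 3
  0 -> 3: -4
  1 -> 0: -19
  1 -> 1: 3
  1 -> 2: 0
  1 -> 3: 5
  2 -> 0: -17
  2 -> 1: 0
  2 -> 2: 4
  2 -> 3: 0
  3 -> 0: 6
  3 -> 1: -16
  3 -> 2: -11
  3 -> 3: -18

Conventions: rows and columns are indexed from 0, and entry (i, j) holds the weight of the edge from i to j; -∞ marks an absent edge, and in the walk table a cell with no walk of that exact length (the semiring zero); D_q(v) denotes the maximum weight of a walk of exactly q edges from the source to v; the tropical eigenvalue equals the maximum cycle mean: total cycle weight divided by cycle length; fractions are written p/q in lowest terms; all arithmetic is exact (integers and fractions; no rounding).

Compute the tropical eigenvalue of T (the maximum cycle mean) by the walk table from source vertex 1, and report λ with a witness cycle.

q=0: [-∞, 0, -∞, -∞]
q=1: [-19, 3, 0, 5]
q=2: [11, 6, 4, 8]
q=3: [14, 14, 8, 11]
q=4: [17, 17, 14, 19]
Optimal cycle mean attained by: cycle 0->1->3->0, total 3 + 5 + 6, length 3.
Answer: λ = 14/3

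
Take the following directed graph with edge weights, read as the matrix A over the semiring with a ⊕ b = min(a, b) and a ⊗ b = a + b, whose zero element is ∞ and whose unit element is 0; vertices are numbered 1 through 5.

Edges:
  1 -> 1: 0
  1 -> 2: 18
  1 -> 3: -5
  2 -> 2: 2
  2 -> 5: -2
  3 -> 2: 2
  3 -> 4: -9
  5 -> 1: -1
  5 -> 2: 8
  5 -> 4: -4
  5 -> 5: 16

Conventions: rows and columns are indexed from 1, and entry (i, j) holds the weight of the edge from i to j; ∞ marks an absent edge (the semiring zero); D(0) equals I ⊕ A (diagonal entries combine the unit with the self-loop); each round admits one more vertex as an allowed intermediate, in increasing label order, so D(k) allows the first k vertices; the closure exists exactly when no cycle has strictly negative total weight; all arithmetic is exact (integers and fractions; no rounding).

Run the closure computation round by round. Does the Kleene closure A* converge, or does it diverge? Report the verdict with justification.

D(0):
  [0, 18, -5, ∞, ∞]
  [∞, 0, ∞, ∞, -2]
  [∞, 2, 0, -9, ∞]
  [∞, ∞, ∞, 0, ∞]
  [-1, 8, ∞, -4, 0]
D(1):
  [0, 18, -5, ∞, ∞]
  [∞, 0, ∞, ∞, -2]
  [∞, 2, 0, -9, ∞]
  [∞, ∞, ∞, 0, ∞]
  [-1, 8, -6, -4, 0]
D(2):
  [0, 18, -5, ∞, 16]
  [∞, 0, ∞, ∞, -2]
  [∞, 2, 0, -9, 0]
  [∞, ∞, ∞, 0, ∞]
  [-1, 8, -6, -4, 0]
Detection: at round 3, diagonal entry (5, 5) turns strictly negative.
Key observation: the cycle 5->1->3->2->5 has total weight (-1) + (-5) + 2 + (-2), which is strictly negative.
Answer: DIVERGES — negative cycle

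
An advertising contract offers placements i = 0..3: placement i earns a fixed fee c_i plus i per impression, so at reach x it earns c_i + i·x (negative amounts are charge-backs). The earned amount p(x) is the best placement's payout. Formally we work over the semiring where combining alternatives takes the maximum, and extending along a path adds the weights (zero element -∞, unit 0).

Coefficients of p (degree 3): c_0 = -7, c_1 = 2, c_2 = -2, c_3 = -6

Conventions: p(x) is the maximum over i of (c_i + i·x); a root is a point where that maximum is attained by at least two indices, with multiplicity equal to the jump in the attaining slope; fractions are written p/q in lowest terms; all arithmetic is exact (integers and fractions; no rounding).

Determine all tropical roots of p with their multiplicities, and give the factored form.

hull edge (i=0, c=-7) to (i=1, c=2): slope 9, span 1
hull edge (i=1, c=2) to (i=3, c=-6): slope -4, span 2
Factored form: p(x) = -6 ⊗ (x ⊕ (-9)) ⊗ (x ⊕ 4) ⊗ (x ⊕ 4)
Answer: roots = -9 (mult 1), 4 (mult 2)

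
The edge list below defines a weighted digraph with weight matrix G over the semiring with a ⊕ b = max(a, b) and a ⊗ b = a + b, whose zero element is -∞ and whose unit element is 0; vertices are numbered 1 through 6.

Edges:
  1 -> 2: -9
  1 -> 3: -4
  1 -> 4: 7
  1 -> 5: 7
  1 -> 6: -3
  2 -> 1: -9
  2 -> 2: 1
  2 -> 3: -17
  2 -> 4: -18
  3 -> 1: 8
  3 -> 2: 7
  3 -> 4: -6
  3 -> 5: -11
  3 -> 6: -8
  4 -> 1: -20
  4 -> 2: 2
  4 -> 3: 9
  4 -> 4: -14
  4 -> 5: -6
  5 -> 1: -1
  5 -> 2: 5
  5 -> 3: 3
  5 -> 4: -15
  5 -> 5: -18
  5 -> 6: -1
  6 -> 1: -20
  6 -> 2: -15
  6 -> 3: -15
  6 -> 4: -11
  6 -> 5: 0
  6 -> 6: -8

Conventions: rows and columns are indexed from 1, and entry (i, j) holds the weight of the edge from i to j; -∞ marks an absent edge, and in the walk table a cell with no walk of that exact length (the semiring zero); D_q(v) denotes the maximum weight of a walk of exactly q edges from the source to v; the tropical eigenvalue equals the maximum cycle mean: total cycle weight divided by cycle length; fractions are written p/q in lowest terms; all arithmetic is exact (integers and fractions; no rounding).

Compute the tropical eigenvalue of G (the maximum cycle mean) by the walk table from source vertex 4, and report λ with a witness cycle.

q=0: [-∞, -∞, -∞, 0, -∞, -∞]
q=1: [-20, 2, 9, -14, -6, -∞]
q=2: [17, 16, -3, 3, -2, 1]
q=3: [7, 17, 13, 24, 24, 14]
q=4: [23, 29, 33, 14, 18, 23]
q=5: [41, 40, 23, 30, 30, 25]
q=6: [31, 41, 39, 48, 48, 38]
Optimal cycle mean attained by: cycle 1->4->3->1, total 7 + 9 + 8, length 3.
Answer: λ = 8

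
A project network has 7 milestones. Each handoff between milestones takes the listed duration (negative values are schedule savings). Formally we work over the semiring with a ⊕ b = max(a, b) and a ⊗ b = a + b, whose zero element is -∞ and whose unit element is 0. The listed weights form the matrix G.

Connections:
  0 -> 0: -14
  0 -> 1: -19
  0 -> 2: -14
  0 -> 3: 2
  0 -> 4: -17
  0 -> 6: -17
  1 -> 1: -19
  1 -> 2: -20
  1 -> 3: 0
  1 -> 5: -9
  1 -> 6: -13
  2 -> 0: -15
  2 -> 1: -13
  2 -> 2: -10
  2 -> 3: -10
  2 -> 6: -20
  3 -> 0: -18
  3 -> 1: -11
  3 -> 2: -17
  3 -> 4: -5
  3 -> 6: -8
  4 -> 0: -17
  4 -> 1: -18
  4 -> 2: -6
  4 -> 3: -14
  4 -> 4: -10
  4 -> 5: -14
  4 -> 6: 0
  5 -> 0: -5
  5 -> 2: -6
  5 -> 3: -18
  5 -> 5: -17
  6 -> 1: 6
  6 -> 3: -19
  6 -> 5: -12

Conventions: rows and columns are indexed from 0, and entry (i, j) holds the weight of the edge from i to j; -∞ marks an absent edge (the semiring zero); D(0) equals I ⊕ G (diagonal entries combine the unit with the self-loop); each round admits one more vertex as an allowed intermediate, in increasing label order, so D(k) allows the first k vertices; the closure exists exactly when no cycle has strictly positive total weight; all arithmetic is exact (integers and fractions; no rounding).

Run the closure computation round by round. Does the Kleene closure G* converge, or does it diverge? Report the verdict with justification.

D(0):
  [0, -19, -14, 2, -17, -∞, -17]
  [-∞, 0, -20, 0, -∞, -9, -13]
  [-15, -13, 0, -10, -∞, -∞, -20]
  [-18, -11, -17, 0, -5, -∞, -8]
  [-17, -18, -6, -14, 0, -14, 0]
  [-5, -∞, -6, -18, -∞, 0, -∞]
  [-∞, 6, -∞, -19, -∞, -12, 0]
D(1):
  [0, -19, -14, 2, -17, -∞, -17]
  [-∞, 0, -20, 0, -∞, -9, -13]
  [-15, -13, 0, -10, -32, -∞, -20]
  [-18, -11, -17, 0, -5, -∞, -8]
  [-17, -18, -6, -14, 0, -14, 0]
  [-5, -24, -6, -3, -22, 0, -22]
  [-∞, 6, -∞, -19, -∞, -12, 0]
D(2):
  [0, -19, -14, 2, -17, -28, -17]
  [-∞, 0, -20, 0, -∞, -9, -13]
  [-15, -13, 0, -10, -32, -22, -20]
  [-18, -11, -17, 0, -5, -20, -8]
  [-17, -18, -6, -14, 0, -14, 0]
  [-5, -24, -6, -3, -22, 0, -22]
  [-∞, 6, -14, 6, -∞, -3, 0]
D(3):
  [0, -19, -14, 2, -17, -28, -17]
  [-35, 0, -20, 0, -52, -9, -13]
  [-15, -13, 0, -10, -32, -22, -20]
  [-18, -11, -17, 0, -5, -20, -8]
  [-17, -18, -6, -14, 0, -14, 0]
  [-5, -19, -6, -3, -22, 0, -22]
  [-29, 6, -14, 6, -46, -3, 0]
D(4):
  [0, -9, -14, 2, -3, -18, -6]
  [-18, 0, -17, 0, -5, -9, -8]
  [-15, -13, 0, -10, -15, -22, -18]
  [-18, -11, -17, 0, -5, -20, -8]
  [-17, -18, -6, -14, 0, -14, 0]
  [-5, -14, -6, -3, -8, 0, -11]
  [-12, 6, -11, 6, 1, -3, 0]
Detection: at round 5, diagonal entry (6, 6) turns strictly positive.
Key observation: the cycle 6->1->3->4->6 has total weight 6 + 0 + (-5) + 0, which is strictly positive.
Answer: DIVERGES — positive cycle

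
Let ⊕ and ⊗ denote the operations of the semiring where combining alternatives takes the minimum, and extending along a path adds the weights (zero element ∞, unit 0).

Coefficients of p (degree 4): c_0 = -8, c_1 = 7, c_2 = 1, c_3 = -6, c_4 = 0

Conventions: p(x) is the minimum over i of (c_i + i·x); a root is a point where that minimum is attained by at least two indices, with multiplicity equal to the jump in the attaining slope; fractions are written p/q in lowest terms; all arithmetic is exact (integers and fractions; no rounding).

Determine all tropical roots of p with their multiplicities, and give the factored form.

hull edge (i=0, c=-8) to (i=3, c=-6): slope 2/3, span 3
hull edge (i=3, c=-6) to (i=4, c=0): slope 6, span 1
Factored form: p(x) = 0 ⊗ (x ⊕ (-6)) ⊗ (x ⊕ (-2/3)) ⊗ (x ⊕ (-2/3)) ⊗ (x ⊕ (-2/3))
Answer: roots = -6 (mult 1), -2/3 (mult 3)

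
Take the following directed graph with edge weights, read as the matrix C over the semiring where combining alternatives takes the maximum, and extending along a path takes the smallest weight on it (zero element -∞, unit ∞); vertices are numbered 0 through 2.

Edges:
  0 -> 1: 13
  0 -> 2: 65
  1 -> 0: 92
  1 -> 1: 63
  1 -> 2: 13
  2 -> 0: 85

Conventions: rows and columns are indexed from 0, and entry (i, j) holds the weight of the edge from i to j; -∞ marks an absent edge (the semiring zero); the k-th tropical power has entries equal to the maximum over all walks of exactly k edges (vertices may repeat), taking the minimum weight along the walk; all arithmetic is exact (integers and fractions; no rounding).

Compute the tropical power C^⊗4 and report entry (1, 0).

C^⊗2:
  [65, 13, 13]
  [63, 63, 65]
  [-∞, 13, 65]
C^⊗3:
  [13, 13, 65]
  [65, 63, 63]
  [65, 13, 13]
C^⊗4:
  [65, 13, 13]
  [63, 63, 65]
  [13, 13, 65]
Key observation: the optimum is the walk 1->1->0->2->0, with weight 63 min 92 min 65 min 85 = 63.
Optimal value attained by: walk 1->1->0->2->0.
Answer: (C^⊗4)[1][0] = 63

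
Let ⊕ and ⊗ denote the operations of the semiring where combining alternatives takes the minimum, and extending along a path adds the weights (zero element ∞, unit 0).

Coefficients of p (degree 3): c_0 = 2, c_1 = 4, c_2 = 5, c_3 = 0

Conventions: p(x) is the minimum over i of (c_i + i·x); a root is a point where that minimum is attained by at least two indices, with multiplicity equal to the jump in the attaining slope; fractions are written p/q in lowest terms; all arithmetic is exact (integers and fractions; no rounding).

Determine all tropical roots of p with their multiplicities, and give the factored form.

hull edge (i=0, c=2) to (i=3, c=0): slope -2/3, span 3
Factored form: p(x) = 0 ⊗ (x ⊕ 2/3) ⊗ (x ⊕ 2/3) ⊗ (x ⊕ 2/3)
Answer: roots = 2/3 (mult 3)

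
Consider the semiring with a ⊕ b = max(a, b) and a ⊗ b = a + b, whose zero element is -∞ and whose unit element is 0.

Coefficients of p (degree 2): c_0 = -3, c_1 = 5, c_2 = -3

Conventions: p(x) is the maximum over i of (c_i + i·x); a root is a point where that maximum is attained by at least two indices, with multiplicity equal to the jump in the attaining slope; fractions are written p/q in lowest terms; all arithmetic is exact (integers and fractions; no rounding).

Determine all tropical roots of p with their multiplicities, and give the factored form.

hull edge (i=0, c=-3) to (i=1, c=5): slope 8, span 1
hull edge (i=1, c=5) to (i=2, c=-3): slope -8, span 1
Factored form: p(x) = -3 ⊗ (x ⊕ (-8)) ⊗ (x ⊕ 8)
Answer: roots = -8 (mult 1), 8 (mult 1)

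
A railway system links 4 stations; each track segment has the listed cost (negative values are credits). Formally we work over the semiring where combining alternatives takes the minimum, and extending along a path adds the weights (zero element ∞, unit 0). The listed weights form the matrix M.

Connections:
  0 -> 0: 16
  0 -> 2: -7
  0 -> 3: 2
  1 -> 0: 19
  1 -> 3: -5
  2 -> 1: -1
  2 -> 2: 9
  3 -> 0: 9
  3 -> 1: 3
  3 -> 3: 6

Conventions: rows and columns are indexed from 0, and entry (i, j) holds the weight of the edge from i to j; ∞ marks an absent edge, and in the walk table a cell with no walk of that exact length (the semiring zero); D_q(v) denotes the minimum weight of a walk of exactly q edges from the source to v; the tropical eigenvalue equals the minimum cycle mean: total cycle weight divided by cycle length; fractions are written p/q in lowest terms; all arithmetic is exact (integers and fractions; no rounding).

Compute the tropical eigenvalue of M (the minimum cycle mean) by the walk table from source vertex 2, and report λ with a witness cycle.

q=0: [∞, ∞, 0, ∞]
q=1: [∞, -1, 9, ∞]
q=2: [18, 8, 18, -6]
q=3: [3, -3, 11, 0]
q=4: [9, 3, -4, -8]
Optimal cycle mean attained by: cycle 0->2->1->3->0, total (-7) + (-1) + (-5) + 9, length 4.
Answer: λ = -1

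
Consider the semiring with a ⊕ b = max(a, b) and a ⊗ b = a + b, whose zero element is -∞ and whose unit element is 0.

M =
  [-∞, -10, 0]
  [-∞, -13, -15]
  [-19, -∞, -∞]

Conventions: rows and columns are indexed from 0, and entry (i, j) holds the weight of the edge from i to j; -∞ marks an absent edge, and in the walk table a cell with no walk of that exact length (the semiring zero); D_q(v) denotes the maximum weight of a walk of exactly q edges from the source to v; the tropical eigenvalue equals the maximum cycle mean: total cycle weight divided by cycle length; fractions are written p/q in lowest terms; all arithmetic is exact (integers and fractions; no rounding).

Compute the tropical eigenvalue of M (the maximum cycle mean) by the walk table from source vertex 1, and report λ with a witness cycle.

q=0: [-∞, 0, -∞]
q=1: [-∞, -13, -15]
q=2: [-34, -26, -28]
q=3: [-47, -39, -34]
Optimal cycle mean attained by: cycle 0->2->0, total 0 + (-19), length 2.
Answer: λ = -19/2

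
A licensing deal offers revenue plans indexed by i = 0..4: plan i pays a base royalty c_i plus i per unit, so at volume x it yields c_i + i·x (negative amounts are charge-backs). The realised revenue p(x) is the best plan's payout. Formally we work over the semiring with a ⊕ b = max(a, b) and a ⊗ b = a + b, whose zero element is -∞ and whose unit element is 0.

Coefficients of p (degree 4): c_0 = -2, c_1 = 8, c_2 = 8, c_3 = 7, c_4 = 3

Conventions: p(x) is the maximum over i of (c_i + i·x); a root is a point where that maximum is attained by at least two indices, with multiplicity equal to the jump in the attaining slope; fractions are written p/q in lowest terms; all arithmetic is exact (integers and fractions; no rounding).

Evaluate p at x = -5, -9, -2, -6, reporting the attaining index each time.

p(-5) = max(-2+0·(-5)=-2, 8+1·(-5)=3, 8+2·(-5)=-2, 7+3·(-5)=-8, 3+4·(-5)=-17) = 3 (attained by i=1)
p(-9) = max(-2+0·(-9)=-2, 8+1·(-9)=-1, 8+2·(-9)=-10, 7+3·(-9)=-20, 3+4·(-9)=-33) = -1 (attained by i=1)
p(-2) = max(-2+0·(-2)=-2, 8+1·(-2)=6, 8+2·(-2)=4, 7+3·(-2)=1, 3+4·(-2)=-5) = 6 (attained by i=1)
p(-6) = max(-2+0·(-6)=-2, 8+1·(-6)=2, 8+2·(-6)=-4, 7+3·(-6)=-11, 3+4·(-6)=-21) = 2 (attained by i=1)
Answer: p(-5) = 3; p(-9) = -1; p(-2) = 6; p(-6) = 2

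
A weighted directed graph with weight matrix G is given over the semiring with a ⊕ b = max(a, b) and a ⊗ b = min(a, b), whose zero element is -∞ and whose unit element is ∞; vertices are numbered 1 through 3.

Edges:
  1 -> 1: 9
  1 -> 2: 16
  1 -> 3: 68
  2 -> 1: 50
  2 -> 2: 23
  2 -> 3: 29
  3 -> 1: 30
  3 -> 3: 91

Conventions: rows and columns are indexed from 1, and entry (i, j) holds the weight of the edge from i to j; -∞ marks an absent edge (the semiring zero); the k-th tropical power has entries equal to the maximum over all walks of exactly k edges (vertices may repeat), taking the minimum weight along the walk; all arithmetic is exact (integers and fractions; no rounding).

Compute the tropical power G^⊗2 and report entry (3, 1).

G^⊗2:
  [30, 16, 68]
  [29, 23, 50]
  [30, 16, 91]
Key observation: the optimum is the walk 3->3->1, with weight 91 min 30 = 30.
Optimal value attained by: walk 3->3->1.
Answer: (G^⊗2)[3][1] = 30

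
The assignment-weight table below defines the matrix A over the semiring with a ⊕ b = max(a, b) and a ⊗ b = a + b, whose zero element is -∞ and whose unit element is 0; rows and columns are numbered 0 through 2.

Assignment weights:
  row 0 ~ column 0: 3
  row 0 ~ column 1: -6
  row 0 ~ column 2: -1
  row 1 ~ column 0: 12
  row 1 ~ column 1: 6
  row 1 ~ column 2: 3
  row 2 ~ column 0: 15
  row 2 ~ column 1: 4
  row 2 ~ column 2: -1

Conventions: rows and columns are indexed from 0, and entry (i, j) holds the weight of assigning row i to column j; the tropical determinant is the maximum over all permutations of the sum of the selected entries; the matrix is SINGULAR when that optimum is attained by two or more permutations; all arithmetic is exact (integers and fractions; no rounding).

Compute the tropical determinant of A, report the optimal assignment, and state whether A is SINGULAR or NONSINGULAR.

σ = (0, 1, 2): 3 + 6 + (-1) = 8
σ = (0, 2, 1): 3 + 3 + 4 = 10
σ = (1, 0, 2): (-6) + 12 + (-1) = 5
σ = (1, 2, 0): (-6) + 3 + 15 = 12
σ = (2, 0, 1): (-1) + 12 + 4 = 15
σ = (2, 1, 0): (-1) + 6 + 15 = 20
Optimal value attained by: σ = (2, 1, 0).
Answer: det⊕(A) = 20; verdict: NONSINGULAR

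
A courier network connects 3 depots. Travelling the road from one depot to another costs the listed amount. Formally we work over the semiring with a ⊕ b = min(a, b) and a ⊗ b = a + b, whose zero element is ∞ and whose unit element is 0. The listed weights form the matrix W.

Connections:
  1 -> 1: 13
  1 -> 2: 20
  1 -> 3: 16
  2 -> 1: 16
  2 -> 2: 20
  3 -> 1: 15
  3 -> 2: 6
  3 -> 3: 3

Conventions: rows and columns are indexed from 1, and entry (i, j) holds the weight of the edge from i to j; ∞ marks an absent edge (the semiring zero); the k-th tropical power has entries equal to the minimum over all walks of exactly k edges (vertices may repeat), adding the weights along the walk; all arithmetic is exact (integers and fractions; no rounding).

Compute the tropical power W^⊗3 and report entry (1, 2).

W^⊗2:
  [26, 22, 19]
  [29, 36, 32]
  [18, 9, 6]
W^⊗3:
  [34, 25, 22]
  [42, 38, 35]
  [21, 12, 9]
Key observation: the optimum is the walk 1->3->3->2, with weight 16 + 3 + 6 = 25.
Optimal value attained by: walk 1->3->3->2.
Answer: (W^⊗3)[1][2] = 25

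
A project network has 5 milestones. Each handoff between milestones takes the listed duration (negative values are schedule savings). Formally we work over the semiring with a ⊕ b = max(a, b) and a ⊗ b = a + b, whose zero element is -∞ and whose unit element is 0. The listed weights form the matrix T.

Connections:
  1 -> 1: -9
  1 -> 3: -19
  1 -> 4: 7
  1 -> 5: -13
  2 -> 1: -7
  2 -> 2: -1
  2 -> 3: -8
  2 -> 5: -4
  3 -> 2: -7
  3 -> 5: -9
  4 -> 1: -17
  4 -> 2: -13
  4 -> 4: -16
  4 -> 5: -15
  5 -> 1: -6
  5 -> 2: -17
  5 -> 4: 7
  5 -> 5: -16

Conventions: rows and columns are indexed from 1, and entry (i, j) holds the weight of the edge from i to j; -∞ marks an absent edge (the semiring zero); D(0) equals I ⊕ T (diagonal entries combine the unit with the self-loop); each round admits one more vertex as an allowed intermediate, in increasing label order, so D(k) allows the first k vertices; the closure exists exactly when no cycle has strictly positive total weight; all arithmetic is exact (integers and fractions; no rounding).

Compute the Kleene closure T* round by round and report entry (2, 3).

D(0):
  [0, -∞, -19, 7, -13]
  [-7, 0, -8, -∞, -4]
  [-∞, -7, 0, -∞, -9]
  [-17, -13, -∞, 0, -15]
  [-6, -17, -∞, 7, 0]
D(1):
  [0, -∞, -19, 7, -13]
  [-7, 0, -8, 0, -4]
  [-∞, -7, 0, -∞, -9]
  [-17, -13, -36, 0, -15]
  [-6, -17, -25, 7, 0]
D(2):
  [0, -∞, -19, 7, -13]
  [-7, 0, -8, 0, -4]
  [-14, -7, 0, -7, -9]
  [-17, -13, -21, 0, -15]
  [-6, -17, -25, 7, 0]
D(3):
  [0, -26, -19, 7, -13]
  [-7, 0, -8, 0, -4]
  [-14, -7, 0, -7, -9]
  [-17, -13, -21, 0, -15]
  [-6, -17, -25, 7, 0]
D(4):
  [0, -6, -14, 7, -8]
  [-7, 0, -8, 0, -4]
  [-14, -7, 0, -7, -9]
  [-17, -13, -21, 0, -15]
  [-6, -6, -14, 7, 0]
D(5):
  [0, -6, -14, 7, -8]
  [-7, 0, -8, 3, -4]
  [-14, -7, 0, -2, -9]
  [-17, -13, -21, 0, -15]
  [-6, -6, -14, 7, 0]
Answer: T*[2][3] = -8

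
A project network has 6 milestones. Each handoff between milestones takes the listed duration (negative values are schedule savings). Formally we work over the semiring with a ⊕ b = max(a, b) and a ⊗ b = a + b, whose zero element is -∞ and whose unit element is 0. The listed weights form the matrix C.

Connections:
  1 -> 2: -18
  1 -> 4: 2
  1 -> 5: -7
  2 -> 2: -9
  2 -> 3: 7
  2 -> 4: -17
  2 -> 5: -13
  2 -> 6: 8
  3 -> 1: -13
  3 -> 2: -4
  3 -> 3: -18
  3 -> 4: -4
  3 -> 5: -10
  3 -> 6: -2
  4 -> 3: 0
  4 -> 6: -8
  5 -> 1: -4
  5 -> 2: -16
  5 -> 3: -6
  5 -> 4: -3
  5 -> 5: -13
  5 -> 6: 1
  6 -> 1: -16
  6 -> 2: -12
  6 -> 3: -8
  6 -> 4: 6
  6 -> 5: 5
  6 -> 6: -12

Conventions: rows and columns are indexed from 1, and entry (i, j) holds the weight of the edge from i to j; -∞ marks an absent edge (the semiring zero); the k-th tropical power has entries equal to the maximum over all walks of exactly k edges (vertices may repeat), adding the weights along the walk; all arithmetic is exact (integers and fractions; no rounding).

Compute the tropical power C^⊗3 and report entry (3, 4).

C^⊗2:
  [-11, -23, 2, -10, -20, -6]
  [-6, 3, 0, 14, 13, 5]
  [-14, -13, 3, 4, 3, 4]
  [-13, -4, -16, -2, -3, -2]
  [-15, -10, -3, 7, 6, -8]
  [1, -11, 6, 2, -7, 6]
C^⊗3:
  [-11, -2, -10, 0, -1, 0]
  [9, -3, 14, 11, 10, 14]
  [-1, -1, 4, 10, 9, 4]
  [-7, -13, 3, 4, 3, 4]
  [2, -7, 7, 3, -3, 7]
  [-7, 2, 2, 12, 11, 4]
Key observation: the optimum is the walk 3->2->6->4, with weight (-4) + 8 + 6 = 10.
Optimal value attained by: walk 3->2->6->4.
Answer: (C^⊗3)[3][4] = 10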